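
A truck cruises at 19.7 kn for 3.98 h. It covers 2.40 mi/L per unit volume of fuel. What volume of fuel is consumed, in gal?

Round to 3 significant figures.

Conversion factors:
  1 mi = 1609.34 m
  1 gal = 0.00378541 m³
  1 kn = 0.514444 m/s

19.7 kn → 10.1345 m/s
3.98 h → 14328 s
d = v × t = 10.1345 × 14328 = 145207 m
2.40 mi/L → 3.86242×10⁶ m/m³
V = d / (distance per unit fuel) = 145207 / 3.86242×10⁶ = 0.0375948 m³
In gal: 0.0375948 / 0.00378541 = 9.9315 gal

9.93 gal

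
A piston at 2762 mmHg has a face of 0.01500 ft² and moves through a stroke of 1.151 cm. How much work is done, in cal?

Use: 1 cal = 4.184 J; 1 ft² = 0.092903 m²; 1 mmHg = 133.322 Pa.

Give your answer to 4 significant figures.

2762 mmHg → 368235 Pa
0.01500 ft² → 0.00139354 m²
F = P × A = 368235 × 0.00139354 = 513.15 N
1.151 cm → 0.01151 m
W = F × d = 513.15 × 0.01151 = 5.90636 J
In cal: 5.90636 / 4.184 = 1.41165 cal

1.412 cal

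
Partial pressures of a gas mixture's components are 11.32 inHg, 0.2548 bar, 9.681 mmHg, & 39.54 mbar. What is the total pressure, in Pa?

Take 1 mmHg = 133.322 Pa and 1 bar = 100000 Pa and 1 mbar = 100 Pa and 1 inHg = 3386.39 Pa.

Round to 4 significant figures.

11.32 inHg × 3386.39 = 38333.9 Pa
0.2548 bar × 100000 = 25480 Pa
9.681 mmHg × 133.322 = 1290.69 Pa
39.54 mbar × 100 = 3954 Pa
Sum: 38333.9 + 25480 + 1290.69 + 3954 = 69058.6 Pa

6.906×10⁴ Pa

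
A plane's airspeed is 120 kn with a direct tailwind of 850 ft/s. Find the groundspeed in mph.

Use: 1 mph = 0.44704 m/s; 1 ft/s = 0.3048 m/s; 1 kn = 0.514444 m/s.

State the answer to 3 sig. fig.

718 mph

120 kn × 0.514444 = 61.7333 m/s
850 ft/s × 0.3048 = 259.08 m/s
Sum: 61.7333 + 259.08 = 320.813 m/s
In mph: 320.813 / 0.44704 = 717.638 mph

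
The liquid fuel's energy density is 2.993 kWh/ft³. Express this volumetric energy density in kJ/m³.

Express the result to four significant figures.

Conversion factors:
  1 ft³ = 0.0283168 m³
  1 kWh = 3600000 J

2.993 kWh/ft³ × 3600000 J/kWh ÷ 0.0283168 m³/ft³ = 3.80509×10⁸ J/m³
3.80509×10⁸ J/m³ ÷ 1000 J/kJ = 380509 kJ/m³

3.805×10⁵ kJ/m³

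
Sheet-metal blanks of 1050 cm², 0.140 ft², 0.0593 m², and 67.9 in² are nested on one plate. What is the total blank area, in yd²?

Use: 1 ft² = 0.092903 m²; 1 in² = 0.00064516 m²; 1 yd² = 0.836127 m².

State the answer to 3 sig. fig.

0.264 yd²

1050 cm² × 0.0001 → 0.105 m²
0.140 ft² × 0.092903 → 0.0130064 m²
0.0593 m² (already m²)
67.9 in² × 0.00064516 → 0.0438064 m²
Sum: 0.105 + 0.0130064 + 0.0593 + 0.0438064 = 0.221113 m²
In yd²: 0.221113 / 0.836127 = 0.264449 yd²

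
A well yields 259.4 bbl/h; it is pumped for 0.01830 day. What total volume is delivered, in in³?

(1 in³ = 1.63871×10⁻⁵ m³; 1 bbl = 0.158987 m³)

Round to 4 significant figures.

259.4 bbl/h → 0.0114559 m³/s
0.01830 day → 1581.12 s
V = Q × t = 0.0114559 × 1581.12 = 18.1132 m³
In in³: 18.1132 / 1.63871×10⁻⁵ = 1.10533×10⁶ in³

1.105×10⁶ in³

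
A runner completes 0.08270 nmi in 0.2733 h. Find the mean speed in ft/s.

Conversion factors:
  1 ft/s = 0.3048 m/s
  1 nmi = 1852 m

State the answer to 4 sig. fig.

0.5107 ft/s

0.08270 nmi × 1852 = 153.16 m
0.2733 h × 3600 = 983.88 s
v = d / t = 153.16 m / 983.88 s = 0.155669 m/s
0.155669 m/s ÷ (0.3048 m/s/ft/s) = 0.510725 ft/s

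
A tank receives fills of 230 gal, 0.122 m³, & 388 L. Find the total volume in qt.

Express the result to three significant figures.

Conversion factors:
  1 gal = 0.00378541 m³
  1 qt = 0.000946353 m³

230 gal × 0.00378541 = 0.870644 m³
0.122 m³ (already m³)
388 L × 0.001 = 0.388 m³
Combined: 0.870644 + 0.122 + 0.388 = 1.38064 m³
In qt: 1.38064 / 0.000946353 = 1458.91 qt

1460 qt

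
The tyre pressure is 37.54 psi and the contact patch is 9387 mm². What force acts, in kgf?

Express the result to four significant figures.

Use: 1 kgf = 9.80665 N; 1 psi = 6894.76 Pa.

37.54 psi × 6894.76 → 258829 Pa
9387 mm² × 10⁻⁶ → 0.009387 m²
F = P × A = 258829 Pa × 0.009387 m² = 2429.63 N
2429.63 N ÷ (9.80665 N/kgf) = 247.753 kgf

247.8 kgf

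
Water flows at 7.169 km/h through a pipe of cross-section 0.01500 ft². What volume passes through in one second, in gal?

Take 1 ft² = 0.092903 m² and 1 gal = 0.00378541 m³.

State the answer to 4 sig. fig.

0.7331 gal

7.169 km/h × (1/3.6) = 1.99139 m/s
0.01500 ft² × 0.092903 = 0.00139354 m²
V = v × A × t = 1.99139 m/s × 0.00139354 m² × 1 s = 0.00277508 m³
0.00277508 m³ ÷ (0.00378541 m³/gal) = 0.733099 gal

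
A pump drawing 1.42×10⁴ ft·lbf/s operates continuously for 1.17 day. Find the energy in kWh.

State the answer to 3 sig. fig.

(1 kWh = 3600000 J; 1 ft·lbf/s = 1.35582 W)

1.42×10⁴ ft·lbf/s × 1.35582 = 19252.6 W
1.17 day × 86400 = 101088 s
E = P × t = 19252.6 W × 101088 s = 1.94621×10⁹ J
1.94621×10⁹ J ÷ (3600000 J/kWh) = 540.614 kWh

541 kWh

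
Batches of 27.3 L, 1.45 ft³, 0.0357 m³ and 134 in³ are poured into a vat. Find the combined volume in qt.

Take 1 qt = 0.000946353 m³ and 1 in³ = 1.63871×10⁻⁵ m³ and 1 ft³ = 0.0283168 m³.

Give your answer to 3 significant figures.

112 qt

27.3 L × 0.001 → 0.0273 m³
1.45 ft³ × 0.0283168 → 0.0410594 m³
0.0357 m³ (already m³)
134 in³ × 1.63871×10⁻⁵ → 0.00219587 m³
Combined: 0.0273 + 0.0410594 + 0.0357 + 0.00219587 = 0.106255 m³
In qt: 0.106255 / 0.000946353 = 112.278 qt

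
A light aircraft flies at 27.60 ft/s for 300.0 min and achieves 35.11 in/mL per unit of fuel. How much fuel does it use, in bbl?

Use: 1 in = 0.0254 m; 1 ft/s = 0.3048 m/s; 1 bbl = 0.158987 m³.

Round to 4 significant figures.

27.60 ft/s → 8.41248 m/s
300.0 min → 18000 s
d = v × t = 8.41248 × 18000 = 151425 m
35.11 in/mL → 891794 m/m³
V = d / (distance per unit fuel) = 151425 / 891794 = 0.169798 m³
In bbl: 0.169798 / 0.158987 = 1.068 bbl

1.068 bbl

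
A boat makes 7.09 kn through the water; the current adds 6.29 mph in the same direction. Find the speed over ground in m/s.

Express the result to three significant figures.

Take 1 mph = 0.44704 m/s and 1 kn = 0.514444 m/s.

6.46 m/s

7.09 kn × 0.514444 = 3.64741 m/s
6.29 mph × 0.44704 = 2.81188 m/s
Total: 3.64741 + 2.81188 = 6.45929 m/s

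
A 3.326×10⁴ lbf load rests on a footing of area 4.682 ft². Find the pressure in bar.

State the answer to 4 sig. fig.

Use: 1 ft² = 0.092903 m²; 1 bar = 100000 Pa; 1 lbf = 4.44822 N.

3.326×10⁴ lbf × 4.44822 → 147948 N
4.682 ft² × 0.092903 → 0.434972 m²
P = F / A = 147948 N / 0.434972 m² = 340132 Pa
340132 Pa ÷ (100000 Pa/bar) = 3.40132 bar

3.401 bar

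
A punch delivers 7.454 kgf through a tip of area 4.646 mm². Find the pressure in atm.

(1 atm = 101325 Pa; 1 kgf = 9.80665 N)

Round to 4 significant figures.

7.454 kgf × 9.80665 = 73.0988 N
4.646 mm² × 10⁻⁶ = 4.646×10⁻⁶ m²
P = F / A = 73.0988 N / 4.646×10⁻⁶ m² = 1.57337×10⁷ Pa
1.57337×10⁷ Pa ÷ (101325 Pa/atm) = 155.28 atm

155.3 atm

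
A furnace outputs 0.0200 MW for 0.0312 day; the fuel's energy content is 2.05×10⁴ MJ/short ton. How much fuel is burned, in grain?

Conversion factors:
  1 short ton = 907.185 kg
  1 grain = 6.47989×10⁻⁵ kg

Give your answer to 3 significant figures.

3.68×10⁴ grain

0.0200 MW → 20000 W
0.0312 day → 2695.68 s
E = P × t = 20000 × 2695.68 = 5.39136×10⁷ J
2.05×10⁴ MJ/short ton → 2.25974×10⁷ J/kg
m = E / e_s = 5.39136×10⁷ / 2.25974×10⁷ = 2.38583 kg
In grain: 2.38583 / 6.47989×10⁻⁵ = 36819 grain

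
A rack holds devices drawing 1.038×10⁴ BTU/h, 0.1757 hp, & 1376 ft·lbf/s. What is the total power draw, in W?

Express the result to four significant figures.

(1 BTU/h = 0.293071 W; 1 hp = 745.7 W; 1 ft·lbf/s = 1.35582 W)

5039 W

1.038×10⁴ BTU/h × 0.293071 → 3042.08 W
0.1757 hp × 745.7 → 131.019 W
1376 ft·lbf/s × 1.35582 → 1865.61 W
Total: 3042.08 + 131.019 + 1865.61 = 5038.71 W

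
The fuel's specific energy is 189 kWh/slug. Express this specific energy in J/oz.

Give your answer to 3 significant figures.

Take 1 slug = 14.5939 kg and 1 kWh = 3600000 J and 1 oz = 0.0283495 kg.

1.32×10⁶ J/oz

189 kWh/slug × 3600000 J/kWh ÷ 14.5939 kg/slug = 4.66222×10⁷ J/kg
4.66222×10⁷ J/kg × 0.0283495 kg/oz = 1.32172×10⁶ J/oz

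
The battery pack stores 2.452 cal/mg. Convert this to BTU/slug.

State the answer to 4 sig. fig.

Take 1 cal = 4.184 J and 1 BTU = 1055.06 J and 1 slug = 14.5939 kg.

1.419×10⁵ BTU/slug

2.452 cal/mg × 4.184 J/cal ÷ 10⁻⁶ kg/mg = 1.02592×10⁷ J/kg
1.02592×10⁷ J/kg ÷ 1055.06 J/BTU × 14.5939 kg/slug = 141908 BTU/slug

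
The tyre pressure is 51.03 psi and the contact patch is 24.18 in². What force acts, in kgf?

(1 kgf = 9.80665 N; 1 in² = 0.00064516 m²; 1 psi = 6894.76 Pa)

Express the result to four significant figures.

51.03 psi × 6894.76 = 351840 Pa
24.18 in² × 0.00064516 = 0.0156 m²
F = P × A = 351840 Pa × 0.0156 m² = 5488.7 N
5488.7 N ÷ (9.80665 N/kgf) = 559.692 kgf

559.7 kgf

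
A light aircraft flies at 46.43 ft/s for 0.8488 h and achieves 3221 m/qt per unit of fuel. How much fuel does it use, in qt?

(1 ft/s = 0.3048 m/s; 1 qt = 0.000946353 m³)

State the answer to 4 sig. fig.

13.43 qt

46.43 ft/s → 14.1519 m/s
0.8488 h → 3055.68 s
d = v × t = 14.1519 × 3055.68 = 43243.7 m
3221 m/qt → 3.40359×10⁶ m/m³
V = d / (distance per unit fuel) = 43243.7 / 3.40359×10⁶ = 0.0127053 m³
In qt: 0.0127053 / 0.000946353 = 13.4255 qt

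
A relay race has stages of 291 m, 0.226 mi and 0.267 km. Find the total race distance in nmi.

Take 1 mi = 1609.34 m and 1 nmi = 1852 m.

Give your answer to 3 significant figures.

0.498 nmi

291 m (already m)
0.226 mi × 1609.34 → 363.711 m
0.267 km × 1000 → 267 m
Combined: 291 + 363.711 + 267 = 921.711 m
In nmi: 921.711 / 1852 = 0.497684 nmi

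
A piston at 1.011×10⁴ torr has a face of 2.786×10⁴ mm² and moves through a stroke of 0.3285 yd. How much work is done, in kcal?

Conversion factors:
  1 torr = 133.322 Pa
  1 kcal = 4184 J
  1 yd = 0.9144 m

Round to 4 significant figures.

1.011×10⁴ torr → 1.34789×10⁶ Pa
2.786×10⁴ mm² → 0.02786 m²
F = P × A = 1.34789×10⁶ × 0.02786 = 37552.2 N
0.3285 yd → 0.30038 m
W = F × d = 37552.2 × 0.30038 = 11279.9 J
In kcal: 11279.9 / 4184 = 2.69596 kcal

2.696 kcal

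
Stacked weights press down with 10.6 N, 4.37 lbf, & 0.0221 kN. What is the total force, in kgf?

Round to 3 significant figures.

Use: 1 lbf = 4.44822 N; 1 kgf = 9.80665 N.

10.6 N (already N)
4.37 lbf × 4.44822 = 19.4387 N
0.0221 kN × 1000 = 22.1 N
Total: 10.6 + 19.4387 + 22.1 = 52.1387 N
In kgf: 52.1387 / 9.80665 = 5.31667 kgf

5.32 kgf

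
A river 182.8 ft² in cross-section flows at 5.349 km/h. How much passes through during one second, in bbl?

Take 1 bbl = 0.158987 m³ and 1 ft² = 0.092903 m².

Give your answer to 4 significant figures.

158.7 bbl

5.349 km/h × (1/3.6) → 1.48583 m/s
182.8 ft² × 0.092903 → 16.9827 m²
V = v × A × t = 1.48583 m/s × 16.9827 m² × 1 s = 25.2334 m³
25.2334 m³ ÷ (0.158987 m³/bbl) = 158.714 bbl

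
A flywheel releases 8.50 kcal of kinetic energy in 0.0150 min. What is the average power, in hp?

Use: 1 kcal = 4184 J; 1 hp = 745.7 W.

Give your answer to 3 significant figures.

8.50 kcal × 4184 = 35564 J
0.0150 min × 60 = 0.9 s
P = E / t = 35564 J / 0.9 s = 39515.6 W
39515.6 W ÷ (745.7 W/hp) = 52.9913 hp

53.0 hp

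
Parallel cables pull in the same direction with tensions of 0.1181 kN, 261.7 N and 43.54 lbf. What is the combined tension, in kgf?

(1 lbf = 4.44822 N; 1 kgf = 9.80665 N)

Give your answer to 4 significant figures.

58.48 kgf

0.1181 kN × 1000 = 118.1 N
261.7 N (already N)
43.54 lbf × 4.44822 = 193.675 N
Total: 118.1 + 261.7 + 193.675 = 573.475 N
In kgf: 573.475 / 9.80665 = 58.4782 kgf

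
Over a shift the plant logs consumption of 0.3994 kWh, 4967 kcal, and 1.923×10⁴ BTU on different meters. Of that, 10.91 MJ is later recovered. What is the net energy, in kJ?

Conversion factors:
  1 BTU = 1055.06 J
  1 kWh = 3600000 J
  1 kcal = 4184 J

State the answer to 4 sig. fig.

0.3994 kWh × 3600000 = 1.43784×10⁶ J
4967 kcal × 4184 = 2.07819×10⁷ J
1.923×10⁴ BTU × 1055.06 = 2.02888×10⁷ J
10.91 MJ × 1000000 = 1.091×10⁷ J
Result: 1.43784×10⁶ + 2.07819×10⁷ + 2.02888×10⁷ − 1.091×10⁷ = 3.15985×10⁷ J
In kJ: 3.15985×10⁷ / 1000 = 31598.5 kJ

3.160×10⁴ kJ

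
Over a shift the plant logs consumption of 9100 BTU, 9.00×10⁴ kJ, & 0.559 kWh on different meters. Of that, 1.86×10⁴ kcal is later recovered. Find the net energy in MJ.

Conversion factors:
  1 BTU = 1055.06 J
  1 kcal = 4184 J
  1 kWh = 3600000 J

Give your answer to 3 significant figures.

9100 BTU × 1055.06 = 9.60105×10⁶ J
9.00×10⁴ kJ × 1000 = 9×10⁷ J
0.559 kWh × 3600000 = 2.0124×10⁶ J
1.86×10⁴ kcal × 4184 = 7.78224×10⁷ J
Sum: 9.60105×10⁶ + 9×10⁷ + 2.0124×10⁶ − 7.78224×10⁷ = 2.3791×10⁷ J
In MJ: 2.3791×10⁷ / 1000000 = 23.791 MJ

23.8 MJ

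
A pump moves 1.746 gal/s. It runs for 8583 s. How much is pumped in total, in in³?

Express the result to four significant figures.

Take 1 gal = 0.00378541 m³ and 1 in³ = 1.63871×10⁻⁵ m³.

3.462×10⁶ in³

1.746 gal/s → 0.00660933 m³/s
V = Q × t = 0.00660933 × 8583 = 56.7279 m³
In in³: 56.7279 / 1.63871×10⁻⁵ = 3.46174×10⁶ in³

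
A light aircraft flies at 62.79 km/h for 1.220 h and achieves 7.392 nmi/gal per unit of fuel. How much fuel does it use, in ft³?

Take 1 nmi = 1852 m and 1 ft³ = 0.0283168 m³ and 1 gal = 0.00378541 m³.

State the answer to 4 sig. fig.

62.79 km/h → 17.4417 m/s
1.220 h → 4392 s
d = v × t = 17.4417 × 4392 = 76603.9 m
7.392 nmi/gal → 3.61651×10⁶ m/m³
V = d / (distance per unit fuel) = 76603.9 / 3.61651×10⁶ = 0.0211817 m³
In ft³: 0.0211817 / 0.0283168 = 0.748026 ft³

0.7480 ft³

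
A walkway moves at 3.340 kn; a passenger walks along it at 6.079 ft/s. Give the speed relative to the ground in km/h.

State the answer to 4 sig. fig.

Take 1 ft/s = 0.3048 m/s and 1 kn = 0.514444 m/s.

12.86 km/h

3.340 kn × 0.514444 = 1.71824 m/s
6.079 ft/s × 0.3048 = 1.85288 m/s
Combined: 1.71824 + 1.85288 = 3.57112 m/s
In km/h: 3.57112 / (1/3.6) = 12.856 km/h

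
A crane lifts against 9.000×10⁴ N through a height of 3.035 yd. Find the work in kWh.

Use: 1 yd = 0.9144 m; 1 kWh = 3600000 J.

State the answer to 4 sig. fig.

3.035 yd × 0.9144 = 2.7752 m
W = F × d = 90000 N × 2.7752 m = 249768 J
249768 J ÷ (3600000 J/kWh) = 0.06938 kWh

0.06938 kWh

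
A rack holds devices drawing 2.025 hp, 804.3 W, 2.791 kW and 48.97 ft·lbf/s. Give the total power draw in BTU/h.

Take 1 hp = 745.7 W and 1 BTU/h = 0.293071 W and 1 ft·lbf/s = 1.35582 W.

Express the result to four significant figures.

2.025 hp × 745.7 → 1510.04 W
804.3 W (already W)
2.791 kW × 1000 → 2791 W
48.97 ft·lbf/s × 1.35582 → 66.3945 W
Combined: 1510.04 + 804.3 + 2791 + 66.3945 = 5171.73 W
In BTU/h: 5171.73 / 0.293071 = 17646.7 BTU/h

1.765×10⁴ BTU/h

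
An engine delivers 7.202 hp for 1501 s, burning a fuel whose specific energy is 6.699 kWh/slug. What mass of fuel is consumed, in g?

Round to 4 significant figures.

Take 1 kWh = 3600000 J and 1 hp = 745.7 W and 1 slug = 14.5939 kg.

7.202 hp → 5370.53 W
E = P × t = 5370.53 × 1501 = 8.06117×10⁶ J
6.699 kWh/slug → 1.6525×10⁶ J/kg
m = E / e_s = 8.06117×10⁶ / 1.6525×10⁶ = 4.87817 kg
In g: 4.87817 / 0.001 = 4878.17 g

4878 g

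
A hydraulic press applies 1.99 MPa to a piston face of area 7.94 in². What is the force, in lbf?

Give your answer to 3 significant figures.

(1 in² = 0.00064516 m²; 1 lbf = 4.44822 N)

1.99 MPa × 1000000 = 1.99×10⁶ Pa
7.94 in² × 0.00064516 = 0.00512257 m²
F = P × A = 1.99×10⁶ Pa × 0.00512257 m² = 10193.9 N
10193.9 N ÷ (4.44822 N/lbf) = 2291.68 lbf

2290 lbf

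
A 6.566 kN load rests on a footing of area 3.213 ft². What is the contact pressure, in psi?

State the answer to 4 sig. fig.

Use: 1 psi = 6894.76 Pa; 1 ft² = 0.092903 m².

3.190 psi

6.566 kN × 1000 = 6566 N
3.213 ft² × 0.092903 = 0.298497 m²
P = F / A = 6566 N / 0.298497 m² = 21996.9 Pa
21996.9 Pa ÷ (6894.76 Pa/psi) = 3.19038 psi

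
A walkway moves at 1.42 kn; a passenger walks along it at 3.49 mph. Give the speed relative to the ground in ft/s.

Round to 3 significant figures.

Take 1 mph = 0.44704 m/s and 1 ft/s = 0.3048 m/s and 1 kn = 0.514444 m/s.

7.52 ft/s

1.42 kn × 0.514444 = 0.73051 m/s
3.49 mph × 0.44704 = 1.56017 m/s
Total: 0.73051 + 1.56017 = 2.29068 m/s
In ft/s: 2.29068 / 0.3048 = 7.51535 ft/s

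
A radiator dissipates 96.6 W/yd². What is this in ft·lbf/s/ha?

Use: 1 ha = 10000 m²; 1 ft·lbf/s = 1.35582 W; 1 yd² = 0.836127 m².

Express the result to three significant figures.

8.52×10⁵ ft·lbf/s/ha

96.6 W/yd² ÷ 0.836127 m²/yd² = 115.533 W/m²
115.533 W/m² ÷ 1.35582 W/ft·lbf/s × 10000 m²/ha = 852126 ft·lbf/s/ha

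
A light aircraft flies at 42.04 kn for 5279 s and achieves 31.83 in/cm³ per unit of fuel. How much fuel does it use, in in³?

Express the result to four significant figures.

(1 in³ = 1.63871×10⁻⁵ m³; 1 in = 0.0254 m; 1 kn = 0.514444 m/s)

8617 in³

42.04 kn → 21.6272 m/s
d = v × t = 21.6272 × 5279 = 114170 m
31.83 in/cm³ → 808482 m/m³
V = d / (distance per unit fuel) = 114170 / 808482 = 0.141215 m³
In in³: 0.141215 / 1.63871×10⁻⁵ = 8617.45 in³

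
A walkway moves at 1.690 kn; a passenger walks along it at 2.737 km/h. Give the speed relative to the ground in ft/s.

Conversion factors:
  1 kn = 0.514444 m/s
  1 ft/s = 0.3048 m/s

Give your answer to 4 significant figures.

1.690 kn × 0.514444 = 0.86941 m/s
2.737 km/h × (1/3.6) = 0.760278 m/s
Sum: 0.86941 + 0.760278 = 1.62969 m/s
In ft/s: 1.62969 / 0.3048 = 5.34675 ft/s

5.347 ft/s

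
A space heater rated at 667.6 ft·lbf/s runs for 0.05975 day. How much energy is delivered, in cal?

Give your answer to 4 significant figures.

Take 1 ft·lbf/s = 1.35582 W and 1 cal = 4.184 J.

1.117×10⁶ cal

667.6 ft·lbf/s × 1.35582 → 905.145 W
0.05975 day × 86400 → 5162.4 s
E = P × t = 905.145 W × 5162.4 s = 4.67272×10⁶ J
4.67272×10⁶ J ÷ (4.184 J/cal) = 1.11681×10⁶ cal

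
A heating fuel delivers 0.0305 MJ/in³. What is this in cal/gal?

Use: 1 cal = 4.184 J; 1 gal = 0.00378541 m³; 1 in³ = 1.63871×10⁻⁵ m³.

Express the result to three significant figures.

1.68×10⁶ cal/gal

0.0305 MJ/in³ × 1000000 J/MJ ÷ 1.63871×10⁻⁵ m³/in³ = 1.86122×10⁹ J/m³
1.86122×10⁹ J/m³ ÷ 4.184 J/cal × 0.00378541 m³/gal = 1.68391×10⁶ cal/gal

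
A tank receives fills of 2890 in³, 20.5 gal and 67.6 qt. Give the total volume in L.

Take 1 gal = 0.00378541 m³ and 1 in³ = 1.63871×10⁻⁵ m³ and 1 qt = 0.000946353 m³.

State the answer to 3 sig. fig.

2890 in³ × 1.63871×10⁻⁵ = 0.0473587 m³
20.5 gal × 0.00378541 = 0.0776009 m³
67.6 qt × 0.000946353 = 0.0639735 m³
Sum: 0.0473587 + 0.0776009 + 0.0639735 = 0.188933 m³
In L: 0.188933 / 0.001 = 188.933 L

189 L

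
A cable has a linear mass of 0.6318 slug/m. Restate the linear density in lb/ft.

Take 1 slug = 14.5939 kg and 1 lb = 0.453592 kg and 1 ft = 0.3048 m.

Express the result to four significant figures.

6.196 lb/ft

0.6318 slug/m × 14.5939 kg/slug = 9.22043 kg/m
9.22043 kg/m ÷ 0.453592 kg/lb × 0.3048 m/ft = 6.19585 lb/ft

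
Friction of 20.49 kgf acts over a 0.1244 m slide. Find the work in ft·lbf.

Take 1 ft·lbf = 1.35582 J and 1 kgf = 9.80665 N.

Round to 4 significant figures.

20.49 kgf × 9.80665 → 200.938 N
W = F × d = 200.938 N × 0.1244 m = 24.9967 J
24.9967 J ÷ (1.35582 J/ft·lbf) = 18.4366 ft·lbf

18.44 ft·lbf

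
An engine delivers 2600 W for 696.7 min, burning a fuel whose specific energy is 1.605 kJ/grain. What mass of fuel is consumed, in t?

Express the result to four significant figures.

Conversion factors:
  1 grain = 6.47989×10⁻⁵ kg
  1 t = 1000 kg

696.7 min → 41802 s
E = P × t = 2600 × 41802 = 1.08685×10⁸ J
1.605 kJ/grain → 2.47689×10⁷ J/kg
m = E / e_s = 1.08685×10⁸ / 2.47689×10⁷ = 4.38796 kg
In t: 4.38796 / 1000 = 0.00438796 t

0.004388 t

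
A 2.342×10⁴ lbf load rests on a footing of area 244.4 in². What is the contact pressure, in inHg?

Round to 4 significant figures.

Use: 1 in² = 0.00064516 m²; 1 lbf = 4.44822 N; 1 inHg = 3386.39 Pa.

2.342×10⁴ lbf × 4.44822 = 104177 N
244.4 in² × 0.00064516 = 0.157677 m²
P = F / A = 104177 N / 0.157677 m² = 660699 Pa
660699 Pa ÷ (3386.39 Pa/inHg) = 195.104 inHg

195.1 inHg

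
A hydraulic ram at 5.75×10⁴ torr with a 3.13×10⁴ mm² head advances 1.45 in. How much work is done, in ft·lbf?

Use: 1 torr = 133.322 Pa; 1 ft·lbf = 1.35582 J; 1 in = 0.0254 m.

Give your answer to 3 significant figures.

5.75×10⁴ torr → 7.66602×10⁶ Pa
3.13×10⁴ mm² → 0.0313 m²
F = P × A = 7.66602×10⁶ × 0.0313 = 239946 N
1.45 in → 0.03683 m
W = F × d = 239946 × 0.03683 = 8837.21 J
In ft·lbf: 8837.21 / 1.35582 = 6517.98 ft·lbf

6520 ft·lbf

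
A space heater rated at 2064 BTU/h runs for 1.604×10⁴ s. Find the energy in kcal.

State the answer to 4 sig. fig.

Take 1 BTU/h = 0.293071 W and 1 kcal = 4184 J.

2064 BTU/h × 0.293071 → 604.899 W
E = P × t = 604.899 W × 16040 s = 9.70258×10⁶ J
9.70258×10⁶ J ÷ (4184 J/kcal) = 2318.97 kcal

2319 kcal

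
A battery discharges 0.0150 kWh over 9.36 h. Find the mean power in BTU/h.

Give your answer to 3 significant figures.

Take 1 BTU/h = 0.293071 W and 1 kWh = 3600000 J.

0.0150 kWh × 3600000 → 54000 J
9.36 h × 3600 → 33696 s
P = E / t = 54000 J / 33696 s = 1.60256 W
1.60256 W ÷ (0.293071 W/BTU/h) = 5.46816 BTU/h

5.47 BTU/h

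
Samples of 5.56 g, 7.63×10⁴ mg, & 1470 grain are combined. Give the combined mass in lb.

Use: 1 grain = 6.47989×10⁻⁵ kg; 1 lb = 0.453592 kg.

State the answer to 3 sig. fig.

5.56 g × 0.001 → 0.00556 kg
7.63×10⁴ mg × 10⁻⁶ → 0.0763 kg
1470 grain × 6.47989×10⁻⁵ → 0.0952544 kg
Total: 0.00556 + 0.0763 + 0.0952544 = 0.177114 kg
In lb: 0.177114 / 0.453592 = 0.39047 lb

0.390 lb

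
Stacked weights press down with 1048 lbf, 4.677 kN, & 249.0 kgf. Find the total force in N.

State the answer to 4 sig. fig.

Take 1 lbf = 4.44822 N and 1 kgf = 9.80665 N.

1.178×10⁴ N

1048 lbf × 4.44822 = 4661.73 N
4.677 kN × 1000 = 4677 N
249.0 kgf × 9.80665 = 2441.86 N
Total: 4661.73 + 4677 + 2441.86 = 11780.6 N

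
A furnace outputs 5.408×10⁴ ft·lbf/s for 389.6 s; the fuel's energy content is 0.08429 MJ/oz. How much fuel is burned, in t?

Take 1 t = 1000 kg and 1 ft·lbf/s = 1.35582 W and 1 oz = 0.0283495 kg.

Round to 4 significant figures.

0.009608 t

5.408×10⁴ ft·lbf/s → 73322.7 W
E = P × t = 73322.7 × 389.6 = 2.85665×10⁷ J
0.08429 MJ/oz → 2.97324×10⁶ J/kg
m = E / e_s = 2.85665×10⁷ / 2.97324×10⁶ = 9.60787 kg
In t: 9.60787 / 1000 = 0.00960787 t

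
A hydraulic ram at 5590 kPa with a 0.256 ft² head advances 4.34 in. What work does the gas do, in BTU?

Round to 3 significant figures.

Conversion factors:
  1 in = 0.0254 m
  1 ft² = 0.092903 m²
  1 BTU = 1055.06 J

5590 kPa → 5.59×10⁶ Pa
0.256 ft² → 0.0237832 m²
F = P × A = 5.59×10⁶ × 0.0237832 = 132948 N
4.34 in → 0.110236 m
W = F × d = 132948 × 0.110236 = 14655.7 J
In BTU: 14655.7 / 1055.06 = 13.8909 BTU

13.9 BTU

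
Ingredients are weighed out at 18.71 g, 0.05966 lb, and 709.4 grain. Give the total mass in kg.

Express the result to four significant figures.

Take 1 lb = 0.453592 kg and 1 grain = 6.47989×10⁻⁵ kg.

0.09174 kg

18.71 g × 0.001 → 0.01871 kg
0.05966 lb × 0.453592 → 0.0270613 kg
709.4 grain × 6.47989×10⁻⁵ → 0.0459683 kg
Sum: 0.01871 + 0.0270613 + 0.0459683 = 0.0917396 kg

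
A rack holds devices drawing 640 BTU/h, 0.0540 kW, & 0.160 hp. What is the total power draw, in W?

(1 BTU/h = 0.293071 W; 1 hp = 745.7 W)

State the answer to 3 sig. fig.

640 BTU/h × 0.293071 = 187.565 W
0.0540 kW × 1000 = 54 W
0.160 hp × 745.7 = 119.312 W
Sum: 187.565 + 54 + 119.312 = 360.877 W

361 W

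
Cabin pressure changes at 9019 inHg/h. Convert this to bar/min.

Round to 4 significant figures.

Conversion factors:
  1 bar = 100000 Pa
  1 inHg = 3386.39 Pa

9019 inHg/h × 3386.39 Pa/inHg ÷ 3600 s/h = 8483.85 Pa/s
8483.85 Pa/s ÷ 100000 Pa/bar × 60 s/min = 5.09031 bar/min

5.090 bar/min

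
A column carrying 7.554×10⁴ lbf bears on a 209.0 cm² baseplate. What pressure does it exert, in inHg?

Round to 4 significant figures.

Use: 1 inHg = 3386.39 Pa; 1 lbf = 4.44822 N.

7.554×10⁴ lbf × 4.44822 = 336019 N
209.0 cm² × 0.0001 = 0.0209 m²
P = F / A = 336019 N / 0.0209 m² = 1.60775×10⁷ Pa
1.60775×10⁷ Pa ÷ (3386.39 Pa/inHg) = 4747.68 inHg

4748 inHg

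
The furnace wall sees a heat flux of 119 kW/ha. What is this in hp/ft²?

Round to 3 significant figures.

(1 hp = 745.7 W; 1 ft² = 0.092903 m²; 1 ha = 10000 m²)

0.00148 hp/ft²

119 kW/ha × 1000 W/kW ÷ 10000 m²/ha = 11.9 W/m²
11.9 W/m² ÷ 745.7 W/hp × 0.092903 m²/ft² = 0.00148256 hp/ft²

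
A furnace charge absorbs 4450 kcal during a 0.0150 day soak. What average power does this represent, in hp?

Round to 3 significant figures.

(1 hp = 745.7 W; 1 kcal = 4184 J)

19.3 hp

4450 kcal × 4184 = 1.86188×10⁷ J
0.0150 day × 86400 = 1296 s
P = E / t = 1.86188×10⁷ J / 1296 s = 14366.4 W
14366.4 W ÷ (745.7 W/hp) = 19.2657 hp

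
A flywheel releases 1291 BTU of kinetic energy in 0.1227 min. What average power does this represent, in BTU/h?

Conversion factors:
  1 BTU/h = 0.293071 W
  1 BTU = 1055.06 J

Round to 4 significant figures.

6.313×10⁵ BTU/h

1291 BTU × 1055.06 → 1.36208×10⁶ J
0.1227 min × 60 → 7.362 s
P = E / t = 1.36208×10⁶ J / 7.362 s = 185015 W
185015 W ÷ (0.293071 W/BTU/h) = 631298 BTU/h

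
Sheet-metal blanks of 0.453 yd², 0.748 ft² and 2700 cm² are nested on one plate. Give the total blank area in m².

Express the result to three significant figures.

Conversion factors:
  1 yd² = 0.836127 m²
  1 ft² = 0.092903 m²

0.453 yd² × 0.836127 = 0.378766 m²
0.748 ft² × 0.092903 = 0.0694914 m²
2700 cm² × 0.0001 = 0.27 m²
Sum: 0.378766 + 0.0694914 + 0.27 = 0.718257 m²

0.718 m²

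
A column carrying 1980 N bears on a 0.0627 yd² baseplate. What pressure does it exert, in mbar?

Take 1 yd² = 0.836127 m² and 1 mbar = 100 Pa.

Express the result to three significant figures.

0.0627 yd² × 0.836127 → 0.0524252 m²
P = F / A = 1980 N / 0.0524252 m² = 37768.1 Pa
37768.1 Pa ÷ (100 Pa/mbar) = 377.681 mbar

378 mbar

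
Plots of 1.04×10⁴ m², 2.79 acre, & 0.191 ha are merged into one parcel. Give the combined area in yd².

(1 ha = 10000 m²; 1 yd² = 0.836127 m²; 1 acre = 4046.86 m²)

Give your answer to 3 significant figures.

2.82×10⁴ yd²

1.04×10⁴ m² (already m²)
2.79 acre × 4046.86 = 11290.7 m²
0.191 ha × 10000 = 1910 m²
Sum: 10400 + 11290.7 + 1910 = 23600.7 m²
In yd²: 23600.7 / 0.836127 = 28226.2 yd²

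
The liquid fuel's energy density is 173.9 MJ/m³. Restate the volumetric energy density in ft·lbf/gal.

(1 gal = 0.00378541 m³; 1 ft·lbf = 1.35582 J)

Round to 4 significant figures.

173.9 MJ/m³ × 1000000 J/MJ = 1.739×10⁸ J/m³
1.739×10⁸ J/m³ ÷ 1.35582 J/ft·lbf × 0.00378541 m³/gal = 485524 ft·lbf/gal

4.855×10⁵ ft·lbf/gal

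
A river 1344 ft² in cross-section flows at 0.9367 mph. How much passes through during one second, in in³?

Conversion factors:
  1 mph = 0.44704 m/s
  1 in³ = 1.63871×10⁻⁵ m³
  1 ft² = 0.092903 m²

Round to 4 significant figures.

3.191×10⁶ in³

0.9367 mph × 0.44704 → 0.418742 m/s
1344 ft² × 0.092903 → 124.862 m²
V = v × A × t = 0.418742 m/s × 124.862 m² × 1 s = 52.285 m³
52.285 m³ ÷ (1.63871×10⁻⁵ m³/in³) = 3.19062×10⁶ in³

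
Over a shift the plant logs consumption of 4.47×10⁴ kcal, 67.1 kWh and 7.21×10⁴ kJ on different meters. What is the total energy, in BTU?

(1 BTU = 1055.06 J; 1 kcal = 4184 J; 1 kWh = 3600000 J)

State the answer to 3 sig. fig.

4.75×10⁵ BTU

4.47×10⁴ kcal × 4184 = 1.87025×10⁸ J
67.1 kWh × 3600000 = 2.4156×10⁸ J
7.21×10⁴ kJ × 1000 = 7.21×10⁷ J
Sum: 1.87025×10⁸ + 2.4156×10⁸ + 7.21×10⁷ = 5.00685×10⁸ J
In BTU: 5.00685×10⁸ / 1055.06 = 474556 BTU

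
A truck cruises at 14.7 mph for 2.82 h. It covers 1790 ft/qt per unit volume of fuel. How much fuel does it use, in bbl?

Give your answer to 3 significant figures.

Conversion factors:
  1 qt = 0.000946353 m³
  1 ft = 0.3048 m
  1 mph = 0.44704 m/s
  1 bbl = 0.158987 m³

14.7 mph → 6.57149 m/s
2.82 h → 10152 s
d = v × t = 6.57149 × 10152 = 66713.8 m
1790 ft/qt → 576521 m/m³
V = d / (distance per unit fuel) = 66713.8 / 576521 = 0.115718 m³
In bbl: 0.115718 / 0.158987 = 0.727846 bbl

0.728 bbl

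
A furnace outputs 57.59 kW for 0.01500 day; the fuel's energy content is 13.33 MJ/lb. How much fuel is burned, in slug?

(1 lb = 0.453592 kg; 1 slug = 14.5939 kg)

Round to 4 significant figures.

0.1740 slug

57.59 kW → 57590 W
0.01500 day → 1296 s
E = P × t = 57590 × 1296 = 7.46366×10⁷ J
13.33 MJ/lb → 2.93876×10⁷ J/kg
m = E / e_s = 7.46366×10⁷ / 2.93876×10⁷ = 2.53973 kg
In slug: 2.53973 / 14.5939 = 0.174027 slug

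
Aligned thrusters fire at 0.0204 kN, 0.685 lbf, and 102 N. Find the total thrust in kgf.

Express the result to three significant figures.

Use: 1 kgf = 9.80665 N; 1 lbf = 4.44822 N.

12.8 kgf

0.0204 kN × 1000 = 20.4 N
0.685 lbf × 4.44822 = 3.04703 N
102 N (already N)
Sum: 20.4 + 3.04703 + 102 = 125.447 N
In kgf: 125.447 / 9.80665 = 12.792 kgf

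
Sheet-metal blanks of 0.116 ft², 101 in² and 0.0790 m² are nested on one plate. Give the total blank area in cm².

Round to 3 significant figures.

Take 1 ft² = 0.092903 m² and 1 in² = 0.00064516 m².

1550 cm²

0.116 ft² × 0.092903 = 0.0107767 m²
101 in² × 0.00064516 = 0.0651612 m²
0.0790 m² (already m²)
Total: 0.0107767 + 0.0651612 + 0.079 = 0.154938 m²
In cm²: 0.154938 / 0.0001 = 1549.38 cm²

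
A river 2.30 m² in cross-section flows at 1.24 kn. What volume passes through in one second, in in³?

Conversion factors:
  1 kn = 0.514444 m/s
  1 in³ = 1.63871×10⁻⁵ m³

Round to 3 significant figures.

1.24 kn × 0.514444 = 0.637911 m/s
V = v × A × t = 0.637911 m/s × 2.3 m² × 1 s = 1.4672 m³
1.4672 m³ ÷ (1.63871×10⁻⁵ m³/in³) = 89533.8 in³

8.95×10⁴ in³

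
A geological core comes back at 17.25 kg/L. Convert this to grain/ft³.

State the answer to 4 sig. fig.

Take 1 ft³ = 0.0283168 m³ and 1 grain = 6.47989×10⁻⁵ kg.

17.25 kg/L ÷ 0.001 m³/L = 17250 kg/m³
17250 kg/m³ ÷ 6.47989×10⁻⁵ kg/grain × 0.0283168 m³/ft³ = 7.53816×10⁶ grain/ft³

7.538×10⁶ grain/ft³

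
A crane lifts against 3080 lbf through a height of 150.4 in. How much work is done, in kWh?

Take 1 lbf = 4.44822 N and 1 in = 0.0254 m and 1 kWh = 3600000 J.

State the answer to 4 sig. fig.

0.01454 kWh

3080 lbf × 4.44822 = 13700.5 N
150.4 in × 0.0254 = 3.82016 m
W = F × d = 13700.5 N × 3.82016 m = 52338.1 J
52338.1 J ÷ (3600000 J/kWh) = 0.0145384 kWh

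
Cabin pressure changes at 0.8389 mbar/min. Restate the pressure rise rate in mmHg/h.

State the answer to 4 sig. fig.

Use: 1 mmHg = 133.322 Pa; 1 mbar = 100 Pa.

37.75 mmHg/h

0.8389 mbar/min × 100 Pa/mbar ÷ 60 s/min = 1.39817 Pa/s
1.39817 Pa/s ÷ 133.322 Pa/mmHg × 3600 s/h = 37.7538 mmHg/h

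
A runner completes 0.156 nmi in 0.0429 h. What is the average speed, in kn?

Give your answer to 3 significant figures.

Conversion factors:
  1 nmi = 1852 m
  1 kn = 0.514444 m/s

3.64 kn

0.156 nmi × 1852 = 288.912 m
0.0429 h × 3600 = 154.44 s
v = d / t = 288.912 m / 154.44 s = 1.87071 m/s
1.87071 m/s ÷ (0.514444 m/s/kn) = 3.63637 kn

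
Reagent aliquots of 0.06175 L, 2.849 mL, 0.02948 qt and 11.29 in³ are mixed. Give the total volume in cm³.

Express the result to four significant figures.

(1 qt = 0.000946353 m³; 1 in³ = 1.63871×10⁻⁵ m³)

0.06175 L × 0.001 = 6.175×10⁻⁵ m³
2.849 mL × 10⁻⁶ = 2.849×10⁻⁶ m³
0.02948 qt × 0.000946353 = 2.78985×10⁻⁵ m³
11.29 in³ × 1.63871×10⁻⁵ = 1.8501×10⁻⁴ m³
Combined: 6.175×10⁻⁵ + 2.849×10⁻⁶ + 2.78985×10⁻⁵ + 1.8501×10⁻⁴ = 2.77508×10⁻⁴ m³
In cm³: 2.77508×10⁻⁴ / 10⁻⁶ = 277.508 cm³

277.5 cm³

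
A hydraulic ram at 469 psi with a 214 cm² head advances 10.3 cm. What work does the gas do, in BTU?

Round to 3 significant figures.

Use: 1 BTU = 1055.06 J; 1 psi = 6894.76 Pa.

6.76 BTU

469 psi → 3.23364×10⁶ Pa
214 cm² → 0.0214 m²
F = P × A = 3.23364×10⁶ × 0.0214 = 69199.9 N
10.3 cm → 0.103 m
W = F × d = 69199.9 × 0.103 = 7127.59 J
In BTU: 7127.59 / 1055.06 = 6.75563 BTU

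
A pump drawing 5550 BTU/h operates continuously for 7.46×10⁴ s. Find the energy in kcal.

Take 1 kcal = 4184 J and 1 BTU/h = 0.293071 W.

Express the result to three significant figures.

5550 BTU/h × 0.293071 = 1626.54 W
E = P × t = 1626.54 W × 74600 s = 1.2134×10⁸ J
1.2134×10⁸ J ÷ (4184 J/kcal) = 29001 kcal

2.90×10⁴ kcal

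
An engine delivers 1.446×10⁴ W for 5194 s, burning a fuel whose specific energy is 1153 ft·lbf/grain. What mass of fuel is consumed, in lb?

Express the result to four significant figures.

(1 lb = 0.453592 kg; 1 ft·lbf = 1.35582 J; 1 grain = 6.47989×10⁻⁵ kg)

6.863 lb

E = P × t = 14460 × 5194 = 7.51052×10⁷ J
1153 ft·lbf/grain → 2.41248×10⁷ J/kg
m = E / e_s = 7.51052×10⁷ / 2.41248×10⁷ = 3.11319 kg
In lb: 3.11319 / 0.453592 = 6.86341 lb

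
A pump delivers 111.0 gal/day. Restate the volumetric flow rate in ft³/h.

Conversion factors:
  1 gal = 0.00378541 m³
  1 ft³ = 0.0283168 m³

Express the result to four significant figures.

111.0 gal/day × 0.00378541 m³/gal ÷ 86400 s/day = 4.8632×10⁻⁶ m³/s
4.8632×10⁻⁶ m³/s ÷ 0.0283168 m³/ft³ × 3600 s/h = 0.618273 ft³/h

0.6183 ft³/h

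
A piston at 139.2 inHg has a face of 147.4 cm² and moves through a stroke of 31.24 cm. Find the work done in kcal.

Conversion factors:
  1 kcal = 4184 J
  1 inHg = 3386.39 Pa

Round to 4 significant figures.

139.2 inHg → 471385 Pa
147.4 cm² → 0.01474 m²
F = P × A = 471385 × 0.01474 = 6948.21 N
31.24 cm → 0.3124 m
W = F × d = 6948.21 × 0.3124 = 2170.62 J
In kcal: 2170.62 / 4184 = 0.518791 kcal

0.5188 kcal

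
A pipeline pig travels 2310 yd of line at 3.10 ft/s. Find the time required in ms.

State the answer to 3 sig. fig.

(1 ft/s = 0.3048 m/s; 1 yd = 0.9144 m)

2310 yd × 0.9144 → 2112.26 m
3.10 ft/s × 0.3048 → 0.94488 m/s
t = d / v = 2112.26 m / 0.94488 m/s = 2235.48 s
2235.48 s ÷ (0.001 s/ms) = 2.23548×10⁶ ms

2.24×10⁶ ms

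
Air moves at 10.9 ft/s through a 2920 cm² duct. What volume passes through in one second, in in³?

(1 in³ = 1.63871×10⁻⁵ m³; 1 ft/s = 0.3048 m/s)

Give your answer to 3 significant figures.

5.92×10⁴ in³

10.9 ft/s × 0.3048 = 3.32232 m/s
2920 cm² × 0.0001 = 0.292 m²
V = v × A × t = 3.32232 m/s × 0.292 m² × 1 s = 0.970117 m³
0.970117 m³ ÷ (1.63871×10⁻⁵ m³/in³) = 59200 in³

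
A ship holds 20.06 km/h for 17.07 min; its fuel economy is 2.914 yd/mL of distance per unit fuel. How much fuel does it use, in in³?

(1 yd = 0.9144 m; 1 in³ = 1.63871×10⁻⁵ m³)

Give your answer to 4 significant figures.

130.7 in³

20.06 km/h → 5.57222 m/s
17.07 min → 1024.2 s
d = v × t = 5.57222 × 1024.2 = 5707.07 m
2.914 yd/mL → 2.66456×10⁶ m/m³
V = d / (distance per unit fuel) = 5707.07 / 2.66456×10⁶ = 0.00214184 m³
In in³: 0.00214184 / 1.63871×10⁻⁵ = 130.703 in³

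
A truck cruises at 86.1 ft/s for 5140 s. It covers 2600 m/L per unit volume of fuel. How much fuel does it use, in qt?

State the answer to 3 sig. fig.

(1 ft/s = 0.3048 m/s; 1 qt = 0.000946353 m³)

54.8 qt

86.1 ft/s → 26.2433 m/s
d = v × t = 26.2433 × 5140 = 134891 m
2600 m/L → 2.6×10⁶ m/m³
V = d / (distance per unit fuel) = 134891 / 2.6×10⁶ = 0.0518812 m³
In qt: 0.0518812 / 0.000946353 = 54.8222 qt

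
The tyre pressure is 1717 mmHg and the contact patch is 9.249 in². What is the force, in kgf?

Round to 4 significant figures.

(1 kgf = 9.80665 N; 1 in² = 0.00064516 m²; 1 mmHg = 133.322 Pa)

1717 mmHg × 133.322 → 228914 Pa
9.249 in² × 0.00064516 → 0.00596708 m²
F = P × A = 228914 Pa × 0.00596708 m² = 1365.95 N
1365.95 N ÷ (9.80665 N/kgf) = 139.288 kgf

139.3 kgf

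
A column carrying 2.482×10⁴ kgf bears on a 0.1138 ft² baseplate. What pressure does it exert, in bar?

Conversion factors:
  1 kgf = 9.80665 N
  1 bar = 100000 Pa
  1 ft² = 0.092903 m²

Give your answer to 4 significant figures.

2.482×10⁴ kgf × 9.80665 = 243401 N
0.1138 ft² × 0.092903 = 0.0105724 m²
P = F / A = 243401 N / 0.0105724 m² = 2.30223×10⁷ Pa
2.30223×10⁷ Pa ÷ (100000 Pa/bar) = 230.223 bar

230.2 bar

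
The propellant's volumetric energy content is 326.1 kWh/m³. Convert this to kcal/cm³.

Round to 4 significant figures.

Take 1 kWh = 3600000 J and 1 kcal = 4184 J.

0.2806 kcal/cm³

326.1 kWh/m³ × 3600000 J/kWh = 1.17396×10⁹ J/m³
1.17396×10⁹ J/m³ ÷ 4184 J/kcal × 10⁻⁶ m³/cm³ = 0.280583 kcal/cm³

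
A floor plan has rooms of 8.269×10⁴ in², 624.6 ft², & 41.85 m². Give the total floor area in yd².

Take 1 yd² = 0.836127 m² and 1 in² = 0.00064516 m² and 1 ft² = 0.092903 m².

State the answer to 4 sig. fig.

8.269×10⁴ in² × 0.00064516 → 53.3483 m²
624.6 ft² × 0.092903 → 58.0272 m²
41.85 m² (already m²)
Sum: 53.3483 + 58.0272 + 41.85 = 153.226 m²
In yd²: 153.226 / 0.836127 = 183.257 yd²

183.3 yd²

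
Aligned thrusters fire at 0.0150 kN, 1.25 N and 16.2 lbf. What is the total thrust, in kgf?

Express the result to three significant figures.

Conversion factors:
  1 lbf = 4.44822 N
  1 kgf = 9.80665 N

9.01 kgf

0.0150 kN × 1000 = 15 N
1.25 N (already N)
16.2 lbf × 4.44822 = 72.0612 N
Total: 15 + 1.25 + 72.0612 = 88.3112 N
In kgf: 88.3112 / 9.80665 = 9.00524 kgf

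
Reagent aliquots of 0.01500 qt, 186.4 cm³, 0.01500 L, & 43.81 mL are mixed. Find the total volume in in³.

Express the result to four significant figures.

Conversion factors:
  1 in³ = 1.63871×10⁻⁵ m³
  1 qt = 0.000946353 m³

15.83 in³

0.01500 qt × 0.000946353 = 1.41953×10⁻⁵ m³
186.4 cm³ × 10⁻⁶ = 1.864×10⁻⁴ m³
0.01500 L × 0.001 = 1.5×10⁻⁵ m³
43.81 mL × 10⁻⁶ = 4.381×10⁻⁵ m³
Sum: 1.41953×10⁻⁵ + 1.864×10⁻⁴ + 1.5×10⁻⁵ + 4.381×10⁻⁵ = 2.59405×10⁻⁴ m³
In in³: 2.59405×10⁻⁴ / 1.63871×10⁻⁵ = 15.8298 in³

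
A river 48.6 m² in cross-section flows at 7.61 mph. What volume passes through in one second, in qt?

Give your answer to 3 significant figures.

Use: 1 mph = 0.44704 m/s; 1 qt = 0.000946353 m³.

7.61 mph × 0.44704 = 3.40197 m/s
V = v × A × t = 3.40197 m/s × 48.6 m² × 1 s = 165.336 m³
165.336 m³ ÷ (0.000946353 m³/qt) = 174709 qt

1.75×10⁵ qt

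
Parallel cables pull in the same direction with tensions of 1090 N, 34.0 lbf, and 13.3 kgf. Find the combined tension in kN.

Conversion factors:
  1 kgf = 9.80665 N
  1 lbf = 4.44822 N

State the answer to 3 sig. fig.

1090 N (already N)
34.0 lbf × 4.44822 = 151.239 N
13.3 kgf × 9.80665 = 130.428 N
Total: 1090 + 151.239 + 130.428 = 1371.67 N
In kN: 1371.67 / 1000 = 1.37167 kN

1.37 kN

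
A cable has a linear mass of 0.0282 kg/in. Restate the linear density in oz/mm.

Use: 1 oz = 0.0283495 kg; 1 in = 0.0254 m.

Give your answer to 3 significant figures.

0.0392 oz/mm

0.0282 kg/in ÷ 0.0254 m/in = 1.11024 kg/m
1.11024 kg/m ÷ 0.0283495 kg/oz × 0.001 m/mm = 0.0391626 oz/mm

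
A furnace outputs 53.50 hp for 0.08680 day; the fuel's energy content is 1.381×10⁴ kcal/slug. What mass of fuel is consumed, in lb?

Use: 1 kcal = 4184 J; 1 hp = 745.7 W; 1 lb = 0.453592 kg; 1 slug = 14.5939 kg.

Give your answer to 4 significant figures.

166.6 lb

53.50 hp → 39895 W
0.08680 day → 7499.52 s
E = P × t = 39895 × 7499.52 = 2.99193×10⁸ J
1.381×10⁴ kcal/slug → 3.95926×10⁶ J/kg
m = E / e_s = 2.99193×10⁸ / 3.95926×10⁶ = 75.5679 kg
In lb: 75.5679 / 0.453592 = 166.599 lb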